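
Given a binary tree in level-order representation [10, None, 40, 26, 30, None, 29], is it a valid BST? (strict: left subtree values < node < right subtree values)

Level-order array: [10, None, 40, 26, 30, None, 29]
Validate using subtree bounds (lo, hi): at each node, require lo < value < hi,
then recurse left with hi=value and right with lo=value.
Preorder trace (stopping at first violation):
  at node 10 with bounds (-inf, +inf): OK
  at node 40 with bounds (10, +inf): OK
  at node 26 with bounds (10, 40): OK
  at node 29 with bounds (26, 40): OK
  at node 30 with bounds (40, +inf): VIOLATION
Node 30 violates its bound: not (40 < 30 < +inf).
Result: Not a valid BST


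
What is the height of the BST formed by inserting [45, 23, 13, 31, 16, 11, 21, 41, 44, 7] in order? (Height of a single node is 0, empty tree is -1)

Insertion order: [45, 23, 13, 31, 16, 11, 21, 41, 44, 7]
Tree (level-order array): [45, 23, None, 13, 31, 11, 16, None, 41, 7, None, None, 21, None, 44]
Compute height bottom-up (empty subtree = -1):
  height(7) = 1 + max(-1, -1) = 0
  height(11) = 1 + max(0, -1) = 1
  height(21) = 1 + max(-1, -1) = 0
  height(16) = 1 + max(-1, 0) = 1
  height(13) = 1 + max(1, 1) = 2
  height(44) = 1 + max(-1, -1) = 0
  height(41) = 1 + max(-1, 0) = 1
  height(31) = 1 + max(-1, 1) = 2
  height(23) = 1 + max(2, 2) = 3
  height(45) = 1 + max(3, -1) = 4
Height = 4


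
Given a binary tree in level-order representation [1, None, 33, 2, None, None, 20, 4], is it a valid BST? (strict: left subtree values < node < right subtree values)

Level-order array: [1, None, 33, 2, None, None, 20, 4]
Validate using subtree bounds (lo, hi): at each node, require lo < value < hi,
then recurse left with hi=value and right with lo=value.
Preorder trace (stopping at first violation):
  at node 1 with bounds (-inf, +inf): OK
  at node 33 with bounds (1, +inf): OK
  at node 2 with bounds (1, 33): OK
  at node 20 with bounds (2, 33): OK
  at node 4 with bounds (2, 20): OK
No violation found at any node.
Result: Valid BST


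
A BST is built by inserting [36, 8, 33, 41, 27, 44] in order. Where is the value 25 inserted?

Starting tree (level order): [36, 8, 41, None, 33, None, 44, 27]
Insertion path: 36 -> 8 -> 33 -> 27
Result: insert 25 as left child of 27
Final tree (level order): [36, 8, 41, None, 33, None, 44, 27, None, None, None, 25]


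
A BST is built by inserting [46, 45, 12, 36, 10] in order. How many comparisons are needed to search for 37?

Search path for 37: 46 -> 45 -> 12 -> 36
Found: False
Comparisons: 4


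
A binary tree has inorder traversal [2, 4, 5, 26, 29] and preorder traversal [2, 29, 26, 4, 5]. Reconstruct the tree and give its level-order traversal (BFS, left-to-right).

Inorder:  [2, 4, 5, 26, 29]
Preorder: [2, 29, 26, 4, 5]
Algorithm: preorder visits root first, so consume preorder in order;
for each root, split the current inorder slice at that value into
left-subtree inorder and right-subtree inorder, then recurse.
Recursive splits:
  root=2; inorder splits into left=[], right=[4, 5, 26, 29]
  root=29; inorder splits into left=[4, 5, 26], right=[]
  root=26; inorder splits into left=[4, 5], right=[]
  root=4; inorder splits into left=[], right=[5]
  root=5; inorder splits into left=[], right=[]
Reconstructed level-order: [2, 29, 26, 4, 5]


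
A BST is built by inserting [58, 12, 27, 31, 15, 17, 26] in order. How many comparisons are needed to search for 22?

Search path for 22: 58 -> 12 -> 27 -> 15 -> 17 -> 26
Found: False
Comparisons: 6


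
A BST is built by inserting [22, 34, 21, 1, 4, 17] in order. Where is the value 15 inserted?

Starting tree (level order): [22, 21, 34, 1, None, None, None, None, 4, None, 17]
Insertion path: 22 -> 21 -> 1 -> 4 -> 17
Result: insert 15 as left child of 17
Final tree (level order): [22, 21, 34, 1, None, None, None, None, 4, None, 17, 15]


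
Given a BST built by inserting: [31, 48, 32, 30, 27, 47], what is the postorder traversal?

Tree insertion order: [31, 48, 32, 30, 27, 47]
Tree (level-order array): [31, 30, 48, 27, None, 32, None, None, None, None, 47]
Postorder traversal: [27, 30, 47, 32, 48, 31]


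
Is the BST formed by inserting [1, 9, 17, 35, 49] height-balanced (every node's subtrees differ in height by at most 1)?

Tree (level-order array): [1, None, 9, None, 17, None, 35, None, 49]
Definition: a tree is height-balanced if, at every node, |h(left) - h(right)| <= 1 (empty subtree has height -1).
Bottom-up per-node check:
  node 49: h_left=-1, h_right=-1, diff=0 [OK], height=0
  node 35: h_left=-1, h_right=0, diff=1 [OK], height=1
  node 17: h_left=-1, h_right=1, diff=2 [FAIL (|-1-1|=2 > 1)], height=2
  node 9: h_left=-1, h_right=2, diff=3 [FAIL (|-1-2|=3 > 1)], height=3
  node 1: h_left=-1, h_right=3, diff=4 [FAIL (|-1-3|=4 > 1)], height=4
Node 17 violates the condition: |-1 - 1| = 2 > 1.
Result: Not balanced


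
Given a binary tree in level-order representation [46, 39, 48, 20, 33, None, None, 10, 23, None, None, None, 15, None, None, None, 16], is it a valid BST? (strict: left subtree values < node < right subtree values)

Level-order array: [46, 39, 48, 20, 33, None, None, 10, 23, None, None, None, 15, None, None, None, 16]
Validate using subtree bounds (lo, hi): at each node, require lo < value < hi,
then recurse left with hi=value and right with lo=value.
Preorder trace (stopping at first violation):
  at node 46 with bounds (-inf, +inf): OK
  at node 39 with bounds (-inf, 46): OK
  at node 20 with bounds (-inf, 39): OK
  at node 10 with bounds (-inf, 20): OK
  at node 15 with bounds (10, 20): OK
  at node 16 with bounds (15, 20): OK
  at node 23 with bounds (20, 39): OK
  at node 33 with bounds (39, 46): VIOLATION
Node 33 violates its bound: not (39 < 33 < 46).
Result: Not a valid BST


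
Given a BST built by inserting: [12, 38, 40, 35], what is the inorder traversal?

Tree insertion order: [12, 38, 40, 35]
Tree (level-order array): [12, None, 38, 35, 40]
Inorder traversal: [12, 35, 38, 40]


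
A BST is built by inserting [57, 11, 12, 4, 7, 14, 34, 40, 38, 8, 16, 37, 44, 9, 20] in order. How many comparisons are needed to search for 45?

Search path for 45: 57 -> 11 -> 12 -> 14 -> 34 -> 40 -> 44
Found: False
Comparisons: 7


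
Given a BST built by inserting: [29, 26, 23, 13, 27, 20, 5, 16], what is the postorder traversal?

Tree insertion order: [29, 26, 23, 13, 27, 20, 5, 16]
Tree (level-order array): [29, 26, None, 23, 27, 13, None, None, None, 5, 20, None, None, 16]
Postorder traversal: [5, 16, 20, 13, 23, 27, 26, 29]


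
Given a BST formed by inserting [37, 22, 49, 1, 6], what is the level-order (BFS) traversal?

Tree insertion order: [37, 22, 49, 1, 6]
Tree (level-order array): [37, 22, 49, 1, None, None, None, None, 6]
BFS from the root, enqueuing left then right child of each popped node:
  queue [37] -> pop 37, enqueue [22, 49], visited so far: [37]
  queue [22, 49] -> pop 22, enqueue [1], visited so far: [37, 22]
  queue [49, 1] -> pop 49, enqueue [none], visited so far: [37, 22, 49]
  queue [1] -> pop 1, enqueue [6], visited so far: [37, 22, 49, 1]
  queue [6] -> pop 6, enqueue [none], visited so far: [37, 22, 49, 1, 6]
Result: [37, 22, 49, 1, 6]


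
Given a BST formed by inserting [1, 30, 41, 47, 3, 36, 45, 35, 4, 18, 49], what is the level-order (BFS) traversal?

Tree insertion order: [1, 30, 41, 47, 3, 36, 45, 35, 4, 18, 49]
Tree (level-order array): [1, None, 30, 3, 41, None, 4, 36, 47, None, 18, 35, None, 45, 49]
BFS from the root, enqueuing left then right child of each popped node:
  queue [1] -> pop 1, enqueue [30], visited so far: [1]
  queue [30] -> pop 30, enqueue [3, 41], visited so far: [1, 30]
  queue [3, 41] -> pop 3, enqueue [4], visited so far: [1, 30, 3]
  queue [41, 4] -> pop 41, enqueue [36, 47], visited so far: [1, 30, 3, 41]
  queue [4, 36, 47] -> pop 4, enqueue [18], visited so far: [1, 30, 3, 41, 4]
  queue [36, 47, 18] -> pop 36, enqueue [35], visited so far: [1, 30, 3, 41, 4, 36]
  queue [47, 18, 35] -> pop 47, enqueue [45, 49], visited so far: [1, 30, 3, 41, 4, 36, 47]
  queue [18, 35, 45, 49] -> pop 18, enqueue [none], visited so far: [1, 30, 3, 41, 4, 36, 47, 18]
  queue [35, 45, 49] -> pop 35, enqueue [none], visited so far: [1, 30, 3, 41, 4, 36, 47, 18, 35]
  queue [45, 49] -> pop 45, enqueue [none], visited so far: [1, 30, 3, 41, 4, 36, 47, 18, 35, 45]
  queue [49] -> pop 49, enqueue [none], visited so far: [1, 30, 3, 41, 4, 36, 47, 18, 35, 45, 49]
Result: [1, 30, 3, 41, 4, 36, 47, 18, 35, 45, 49]


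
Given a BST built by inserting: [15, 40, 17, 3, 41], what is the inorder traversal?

Tree insertion order: [15, 40, 17, 3, 41]
Tree (level-order array): [15, 3, 40, None, None, 17, 41]
Inorder traversal: [3, 15, 17, 40, 41]


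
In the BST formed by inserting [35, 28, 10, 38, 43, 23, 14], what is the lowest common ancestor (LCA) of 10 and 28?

Tree insertion order: [35, 28, 10, 38, 43, 23, 14]
Tree (level-order array): [35, 28, 38, 10, None, None, 43, None, 23, None, None, 14]
In a BST, the LCA of p=10, q=28 is the first node v on the
root-to-leaf path with p <= v <= q (go left if both < v, right if both > v).
Walk from root:
  at 35: both 10 and 28 < 35, go left
  at 28: 10 <= 28 <= 28, this is the LCA
LCA = 28


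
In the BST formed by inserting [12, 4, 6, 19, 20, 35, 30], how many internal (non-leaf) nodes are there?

Tree built from: [12, 4, 6, 19, 20, 35, 30]
Tree (level-order array): [12, 4, 19, None, 6, None, 20, None, None, None, 35, 30]
Rule: An internal node has at least one child.
Per-node child counts:
  node 12: 2 child(ren)
  node 4: 1 child(ren)
  node 6: 0 child(ren)
  node 19: 1 child(ren)
  node 20: 1 child(ren)
  node 35: 1 child(ren)
  node 30: 0 child(ren)
Matching nodes: [12, 4, 19, 20, 35]
Count of internal (non-leaf) nodes: 5


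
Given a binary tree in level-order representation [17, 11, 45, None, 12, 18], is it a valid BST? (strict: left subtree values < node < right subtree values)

Level-order array: [17, 11, 45, None, 12, 18]
Validate using subtree bounds (lo, hi): at each node, require lo < value < hi,
then recurse left with hi=value and right with lo=value.
Preorder trace (stopping at first violation):
  at node 17 with bounds (-inf, +inf): OK
  at node 11 with bounds (-inf, 17): OK
  at node 12 with bounds (11, 17): OK
  at node 45 with bounds (17, +inf): OK
  at node 18 with bounds (17, 45): OK
No violation found at any node.
Result: Valid BST


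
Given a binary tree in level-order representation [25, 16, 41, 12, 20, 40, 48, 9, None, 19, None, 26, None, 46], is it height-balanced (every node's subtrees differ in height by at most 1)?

Tree (level-order array): [25, 16, 41, 12, 20, 40, 48, 9, None, 19, None, 26, None, 46]
Definition: a tree is height-balanced if, at every node, |h(left) - h(right)| <= 1 (empty subtree has height -1).
Bottom-up per-node check:
  node 9: h_left=-1, h_right=-1, diff=0 [OK], height=0
  node 12: h_left=0, h_right=-1, diff=1 [OK], height=1
  node 19: h_left=-1, h_right=-1, diff=0 [OK], height=0
  node 20: h_left=0, h_right=-1, diff=1 [OK], height=1
  node 16: h_left=1, h_right=1, diff=0 [OK], height=2
  node 26: h_left=-1, h_right=-1, diff=0 [OK], height=0
  node 40: h_left=0, h_right=-1, diff=1 [OK], height=1
  node 46: h_left=-1, h_right=-1, diff=0 [OK], height=0
  node 48: h_left=0, h_right=-1, diff=1 [OK], height=1
  node 41: h_left=1, h_right=1, diff=0 [OK], height=2
  node 25: h_left=2, h_right=2, diff=0 [OK], height=3
All nodes satisfy the balance condition.
Result: Balanced


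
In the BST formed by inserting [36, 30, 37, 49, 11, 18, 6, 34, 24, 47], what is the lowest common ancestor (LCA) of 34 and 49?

Tree insertion order: [36, 30, 37, 49, 11, 18, 6, 34, 24, 47]
Tree (level-order array): [36, 30, 37, 11, 34, None, 49, 6, 18, None, None, 47, None, None, None, None, 24]
In a BST, the LCA of p=34, q=49 is the first node v on the
root-to-leaf path with p <= v <= q (go left if both < v, right if both > v).
Walk from root:
  at 36: 34 <= 36 <= 49, this is the LCA
LCA = 36


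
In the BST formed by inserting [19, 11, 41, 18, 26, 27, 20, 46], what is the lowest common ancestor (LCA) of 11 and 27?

Tree insertion order: [19, 11, 41, 18, 26, 27, 20, 46]
Tree (level-order array): [19, 11, 41, None, 18, 26, 46, None, None, 20, 27]
In a BST, the LCA of p=11, q=27 is the first node v on the
root-to-leaf path with p <= v <= q (go left if both < v, right if both > v).
Walk from root:
  at 19: 11 <= 19 <= 27, this is the LCA
LCA = 19


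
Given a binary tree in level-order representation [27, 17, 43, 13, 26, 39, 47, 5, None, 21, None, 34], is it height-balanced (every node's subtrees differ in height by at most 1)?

Tree (level-order array): [27, 17, 43, 13, 26, 39, 47, 5, None, 21, None, 34]
Definition: a tree is height-balanced if, at every node, |h(left) - h(right)| <= 1 (empty subtree has height -1).
Bottom-up per-node check:
  node 5: h_left=-1, h_right=-1, diff=0 [OK], height=0
  node 13: h_left=0, h_right=-1, diff=1 [OK], height=1
  node 21: h_left=-1, h_right=-1, diff=0 [OK], height=0
  node 26: h_left=0, h_right=-1, diff=1 [OK], height=1
  node 17: h_left=1, h_right=1, diff=0 [OK], height=2
  node 34: h_left=-1, h_right=-1, diff=0 [OK], height=0
  node 39: h_left=0, h_right=-1, diff=1 [OK], height=1
  node 47: h_left=-1, h_right=-1, diff=0 [OK], height=0
  node 43: h_left=1, h_right=0, diff=1 [OK], height=2
  node 27: h_left=2, h_right=2, diff=0 [OK], height=3
All nodes satisfy the balance condition.
Result: Balanced


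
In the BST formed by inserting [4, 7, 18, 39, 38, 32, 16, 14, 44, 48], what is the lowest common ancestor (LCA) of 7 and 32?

Tree insertion order: [4, 7, 18, 39, 38, 32, 16, 14, 44, 48]
Tree (level-order array): [4, None, 7, None, 18, 16, 39, 14, None, 38, 44, None, None, 32, None, None, 48]
In a BST, the LCA of p=7, q=32 is the first node v on the
root-to-leaf path with p <= v <= q (go left if both < v, right if both > v).
Walk from root:
  at 4: both 7 and 32 > 4, go right
  at 7: 7 <= 7 <= 32, this is the LCA
LCA = 7


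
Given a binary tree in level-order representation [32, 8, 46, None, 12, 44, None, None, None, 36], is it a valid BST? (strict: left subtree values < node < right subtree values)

Level-order array: [32, 8, 46, None, 12, 44, None, None, None, 36]
Validate using subtree bounds (lo, hi): at each node, require lo < value < hi,
then recurse left with hi=value and right with lo=value.
Preorder trace (stopping at first violation):
  at node 32 with bounds (-inf, +inf): OK
  at node 8 with bounds (-inf, 32): OK
  at node 12 with bounds (8, 32): OK
  at node 46 with bounds (32, +inf): OK
  at node 44 with bounds (32, 46): OK
  at node 36 with bounds (32, 44): OK
No violation found at any node.
Result: Valid BST


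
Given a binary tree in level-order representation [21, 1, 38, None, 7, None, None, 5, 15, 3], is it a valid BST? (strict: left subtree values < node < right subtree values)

Level-order array: [21, 1, 38, None, 7, None, None, 5, 15, 3]
Validate using subtree bounds (lo, hi): at each node, require lo < value < hi,
then recurse left with hi=value and right with lo=value.
Preorder trace (stopping at first violation):
  at node 21 with bounds (-inf, +inf): OK
  at node 1 with bounds (-inf, 21): OK
  at node 7 with bounds (1, 21): OK
  at node 5 with bounds (1, 7): OK
  at node 3 with bounds (1, 5): OK
  at node 15 with bounds (7, 21): OK
  at node 38 with bounds (21, +inf): OK
No violation found at any node.
Result: Valid BST


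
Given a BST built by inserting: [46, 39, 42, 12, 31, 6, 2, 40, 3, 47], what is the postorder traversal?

Tree insertion order: [46, 39, 42, 12, 31, 6, 2, 40, 3, 47]
Tree (level-order array): [46, 39, 47, 12, 42, None, None, 6, 31, 40, None, 2, None, None, None, None, None, None, 3]
Postorder traversal: [3, 2, 6, 31, 12, 40, 42, 39, 47, 46]


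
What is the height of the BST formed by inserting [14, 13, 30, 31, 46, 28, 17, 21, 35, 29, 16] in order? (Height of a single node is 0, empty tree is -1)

Insertion order: [14, 13, 30, 31, 46, 28, 17, 21, 35, 29, 16]
Tree (level-order array): [14, 13, 30, None, None, 28, 31, 17, 29, None, 46, 16, 21, None, None, 35]
Compute height bottom-up (empty subtree = -1):
  height(13) = 1 + max(-1, -1) = 0
  height(16) = 1 + max(-1, -1) = 0
  height(21) = 1 + max(-1, -1) = 0
  height(17) = 1 + max(0, 0) = 1
  height(29) = 1 + max(-1, -1) = 0
  height(28) = 1 + max(1, 0) = 2
  height(35) = 1 + max(-1, -1) = 0
  height(46) = 1 + max(0, -1) = 1
  height(31) = 1 + max(-1, 1) = 2
  height(30) = 1 + max(2, 2) = 3
  height(14) = 1 + max(0, 3) = 4
Height = 4


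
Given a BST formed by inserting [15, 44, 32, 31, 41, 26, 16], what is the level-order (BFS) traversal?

Tree insertion order: [15, 44, 32, 31, 41, 26, 16]
Tree (level-order array): [15, None, 44, 32, None, 31, 41, 26, None, None, None, 16]
BFS from the root, enqueuing left then right child of each popped node:
  queue [15] -> pop 15, enqueue [44], visited so far: [15]
  queue [44] -> pop 44, enqueue [32], visited so far: [15, 44]
  queue [32] -> pop 32, enqueue [31, 41], visited so far: [15, 44, 32]
  queue [31, 41] -> pop 31, enqueue [26], visited so far: [15, 44, 32, 31]
  queue [41, 26] -> pop 41, enqueue [none], visited so far: [15, 44, 32, 31, 41]
  queue [26] -> pop 26, enqueue [16], visited so far: [15, 44, 32, 31, 41, 26]
  queue [16] -> pop 16, enqueue [none], visited so far: [15, 44, 32, 31, 41, 26, 16]
Result: [15, 44, 32, 31, 41, 26, 16]


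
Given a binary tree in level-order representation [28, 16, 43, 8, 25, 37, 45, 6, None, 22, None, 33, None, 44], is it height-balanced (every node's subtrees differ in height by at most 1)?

Tree (level-order array): [28, 16, 43, 8, 25, 37, 45, 6, None, 22, None, 33, None, 44]
Definition: a tree is height-balanced if, at every node, |h(left) - h(right)| <= 1 (empty subtree has height -1).
Bottom-up per-node check:
  node 6: h_left=-1, h_right=-1, diff=0 [OK], height=0
  node 8: h_left=0, h_right=-1, diff=1 [OK], height=1
  node 22: h_left=-1, h_right=-1, diff=0 [OK], height=0
  node 25: h_left=0, h_right=-1, diff=1 [OK], height=1
  node 16: h_left=1, h_right=1, diff=0 [OK], height=2
  node 33: h_left=-1, h_right=-1, diff=0 [OK], height=0
  node 37: h_left=0, h_right=-1, diff=1 [OK], height=1
  node 44: h_left=-1, h_right=-1, diff=0 [OK], height=0
  node 45: h_left=0, h_right=-1, diff=1 [OK], height=1
  node 43: h_left=1, h_right=1, diff=0 [OK], height=2
  node 28: h_left=2, h_right=2, diff=0 [OK], height=3
All nodes satisfy the balance condition.
Result: Balanced


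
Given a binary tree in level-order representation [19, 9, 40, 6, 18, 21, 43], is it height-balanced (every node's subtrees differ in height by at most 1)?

Tree (level-order array): [19, 9, 40, 6, 18, 21, 43]
Definition: a tree is height-balanced if, at every node, |h(left) - h(right)| <= 1 (empty subtree has height -1).
Bottom-up per-node check:
  node 6: h_left=-1, h_right=-1, diff=0 [OK], height=0
  node 18: h_left=-1, h_right=-1, diff=0 [OK], height=0
  node 9: h_left=0, h_right=0, diff=0 [OK], height=1
  node 21: h_left=-1, h_right=-1, diff=0 [OK], height=0
  node 43: h_left=-1, h_right=-1, diff=0 [OK], height=0
  node 40: h_left=0, h_right=0, diff=0 [OK], height=1
  node 19: h_left=1, h_right=1, diff=0 [OK], height=2
All nodes satisfy the balance condition.
Result: Balanced


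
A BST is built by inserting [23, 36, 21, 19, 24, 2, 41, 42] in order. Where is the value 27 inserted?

Starting tree (level order): [23, 21, 36, 19, None, 24, 41, 2, None, None, None, None, 42]
Insertion path: 23 -> 36 -> 24
Result: insert 27 as right child of 24
Final tree (level order): [23, 21, 36, 19, None, 24, 41, 2, None, None, 27, None, 42]


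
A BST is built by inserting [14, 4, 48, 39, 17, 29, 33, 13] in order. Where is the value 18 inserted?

Starting tree (level order): [14, 4, 48, None, 13, 39, None, None, None, 17, None, None, 29, None, 33]
Insertion path: 14 -> 48 -> 39 -> 17 -> 29
Result: insert 18 as left child of 29
Final tree (level order): [14, 4, 48, None, 13, 39, None, None, None, 17, None, None, 29, 18, 33]


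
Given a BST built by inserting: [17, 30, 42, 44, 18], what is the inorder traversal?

Tree insertion order: [17, 30, 42, 44, 18]
Tree (level-order array): [17, None, 30, 18, 42, None, None, None, 44]
Inorder traversal: [17, 18, 30, 42, 44]


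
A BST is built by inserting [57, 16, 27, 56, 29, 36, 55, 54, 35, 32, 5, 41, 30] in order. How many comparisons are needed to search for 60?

Search path for 60: 57
Found: False
Comparisons: 1


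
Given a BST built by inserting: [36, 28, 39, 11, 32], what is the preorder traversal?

Tree insertion order: [36, 28, 39, 11, 32]
Tree (level-order array): [36, 28, 39, 11, 32]
Preorder traversal: [36, 28, 11, 32, 39]


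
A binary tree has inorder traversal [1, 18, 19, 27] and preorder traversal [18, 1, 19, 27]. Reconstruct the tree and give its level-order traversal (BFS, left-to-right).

Inorder:  [1, 18, 19, 27]
Preorder: [18, 1, 19, 27]
Algorithm: preorder visits root first, so consume preorder in order;
for each root, split the current inorder slice at that value into
left-subtree inorder and right-subtree inorder, then recurse.
Recursive splits:
  root=18; inorder splits into left=[1], right=[19, 27]
  root=1; inorder splits into left=[], right=[]
  root=19; inorder splits into left=[], right=[27]
  root=27; inorder splits into left=[], right=[]
Reconstructed level-order: [18, 1, 19, 27]


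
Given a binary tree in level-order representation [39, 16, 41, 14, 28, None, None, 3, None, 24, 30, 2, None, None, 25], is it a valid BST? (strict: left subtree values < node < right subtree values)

Level-order array: [39, 16, 41, 14, 28, None, None, 3, None, 24, 30, 2, None, None, 25]
Validate using subtree bounds (lo, hi): at each node, require lo < value < hi,
then recurse left with hi=value and right with lo=value.
Preorder trace (stopping at first violation):
  at node 39 with bounds (-inf, +inf): OK
  at node 16 with bounds (-inf, 39): OK
  at node 14 with bounds (-inf, 16): OK
  at node 3 with bounds (-inf, 14): OK
  at node 2 with bounds (-inf, 3): OK
  at node 28 with bounds (16, 39): OK
  at node 24 with bounds (16, 28): OK
  at node 25 with bounds (24, 28): OK
  at node 30 with bounds (28, 39): OK
  at node 41 with bounds (39, +inf): OK
No violation found at any node.
Result: Valid BST


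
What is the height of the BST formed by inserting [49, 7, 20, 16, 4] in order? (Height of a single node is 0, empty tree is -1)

Insertion order: [49, 7, 20, 16, 4]
Tree (level-order array): [49, 7, None, 4, 20, None, None, 16]
Compute height bottom-up (empty subtree = -1):
  height(4) = 1 + max(-1, -1) = 0
  height(16) = 1 + max(-1, -1) = 0
  height(20) = 1 + max(0, -1) = 1
  height(7) = 1 + max(0, 1) = 2
  height(49) = 1 + max(2, -1) = 3
Height = 3


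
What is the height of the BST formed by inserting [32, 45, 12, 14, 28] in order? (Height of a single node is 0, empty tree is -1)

Insertion order: [32, 45, 12, 14, 28]
Tree (level-order array): [32, 12, 45, None, 14, None, None, None, 28]
Compute height bottom-up (empty subtree = -1):
  height(28) = 1 + max(-1, -1) = 0
  height(14) = 1 + max(-1, 0) = 1
  height(12) = 1 + max(-1, 1) = 2
  height(45) = 1 + max(-1, -1) = 0
  height(32) = 1 + max(2, 0) = 3
Height = 3


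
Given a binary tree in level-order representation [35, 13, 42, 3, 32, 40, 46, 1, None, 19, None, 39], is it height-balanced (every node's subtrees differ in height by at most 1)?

Tree (level-order array): [35, 13, 42, 3, 32, 40, 46, 1, None, 19, None, 39]
Definition: a tree is height-balanced if, at every node, |h(left) - h(right)| <= 1 (empty subtree has height -1).
Bottom-up per-node check:
  node 1: h_left=-1, h_right=-1, diff=0 [OK], height=0
  node 3: h_left=0, h_right=-1, diff=1 [OK], height=1
  node 19: h_left=-1, h_right=-1, diff=0 [OK], height=0
  node 32: h_left=0, h_right=-1, diff=1 [OK], height=1
  node 13: h_left=1, h_right=1, diff=0 [OK], height=2
  node 39: h_left=-1, h_right=-1, diff=0 [OK], height=0
  node 40: h_left=0, h_right=-1, diff=1 [OK], height=1
  node 46: h_left=-1, h_right=-1, diff=0 [OK], height=0
  node 42: h_left=1, h_right=0, diff=1 [OK], height=2
  node 35: h_left=2, h_right=2, diff=0 [OK], height=3
All nodes satisfy the balance condition.
Result: Balanced


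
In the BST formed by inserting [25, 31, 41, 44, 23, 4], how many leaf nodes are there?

Tree built from: [25, 31, 41, 44, 23, 4]
Tree (level-order array): [25, 23, 31, 4, None, None, 41, None, None, None, 44]
Rule: A leaf has 0 children.
Per-node child counts:
  node 25: 2 child(ren)
  node 23: 1 child(ren)
  node 4: 0 child(ren)
  node 31: 1 child(ren)
  node 41: 1 child(ren)
  node 44: 0 child(ren)
Matching nodes: [4, 44]
Count of leaf nodes: 2


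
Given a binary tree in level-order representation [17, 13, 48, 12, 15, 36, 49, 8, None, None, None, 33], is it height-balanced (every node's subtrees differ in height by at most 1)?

Tree (level-order array): [17, 13, 48, 12, 15, 36, 49, 8, None, None, None, 33]
Definition: a tree is height-balanced if, at every node, |h(left) - h(right)| <= 1 (empty subtree has height -1).
Bottom-up per-node check:
  node 8: h_left=-1, h_right=-1, diff=0 [OK], height=0
  node 12: h_left=0, h_right=-1, diff=1 [OK], height=1
  node 15: h_left=-1, h_right=-1, diff=0 [OK], height=0
  node 13: h_left=1, h_right=0, diff=1 [OK], height=2
  node 33: h_left=-1, h_right=-1, diff=0 [OK], height=0
  node 36: h_left=0, h_right=-1, diff=1 [OK], height=1
  node 49: h_left=-1, h_right=-1, diff=0 [OK], height=0
  node 48: h_left=1, h_right=0, diff=1 [OK], height=2
  node 17: h_left=2, h_right=2, diff=0 [OK], height=3
All nodes satisfy the balance condition.
Result: Balanced


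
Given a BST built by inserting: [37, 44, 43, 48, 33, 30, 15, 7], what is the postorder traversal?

Tree insertion order: [37, 44, 43, 48, 33, 30, 15, 7]
Tree (level-order array): [37, 33, 44, 30, None, 43, 48, 15, None, None, None, None, None, 7]
Postorder traversal: [7, 15, 30, 33, 43, 48, 44, 37]


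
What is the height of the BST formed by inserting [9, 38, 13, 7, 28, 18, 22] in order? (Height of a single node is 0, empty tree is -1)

Insertion order: [9, 38, 13, 7, 28, 18, 22]
Tree (level-order array): [9, 7, 38, None, None, 13, None, None, 28, 18, None, None, 22]
Compute height bottom-up (empty subtree = -1):
  height(7) = 1 + max(-1, -1) = 0
  height(22) = 1 + max(-1, -1) = 0
  height(18) = 1 + max(-1, 0) = 1
  height(28) = 1 + max(1, -1) = 2
  height(13) = 1 + max(-1, 2) = 3
  height(38) = 1 + max(3, -1) = 4
  height(9) = 1 + max(0, 4) = 5
Height = 5


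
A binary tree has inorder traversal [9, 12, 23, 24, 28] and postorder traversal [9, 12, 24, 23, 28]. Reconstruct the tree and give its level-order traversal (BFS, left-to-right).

Inorder:   [9, 12, 23, 24, 28]
Postorder: [9, 12, 24, 23, 28]
Algorithm: postorder visits root last, so walk postorder right-to-left;
each value is the root of the current inorder slice — split it at that
value, recurse on the right subtree first, then the left.
Recursive splits:
  root=28; inorder splits into left=[9, 12, 23, 24], right=[]
  root=23; inorder splits into left=[9, 12], right=[24]
  root=24; inorder splits into left=[], right=[]
  root=12; inorder splits into left=[9], right=[]
  root=9; inorder splits into left=[], right=[]
Reconstructed level-order: [28, 23, 12, 24, 9]


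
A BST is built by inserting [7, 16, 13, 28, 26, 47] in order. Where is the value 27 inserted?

Starting tree (level order): [7, None, 16, 13, 28, None, None, 26, 47]
Insertion path: 7 -> 16 -> 28 -> 26
Result: insert 27 as right child of 26
Final tree (level order): [7, None, 16, 13, 28, None, None, 26, 47, None, 27]


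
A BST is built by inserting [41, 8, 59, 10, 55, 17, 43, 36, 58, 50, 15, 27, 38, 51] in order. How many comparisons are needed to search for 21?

Search path for 21: 41 -> 8 -> 10 -> 17 -> 36 -> 27
Found: False
Comparisons: 6


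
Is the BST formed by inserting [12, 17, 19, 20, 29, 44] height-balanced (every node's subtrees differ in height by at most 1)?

Tree (level-order array): [12, None, 17, None, 19, None, 20, None, 29, None, 44]
Definition: a tree is height-balanced if, at every node, |h(left) - h(right)| <= 1 (empty subtree has height -1).
Bottom-up per-node check:
  node 44: h_left=-1, h_right=-1, diff=0 [OK], height=0
  node 29: h_left=-1, h_right=0, diff=1 [OK], height=1
  node 20: h_left=-1, h_right=1, diff=2 [FAIL (|-1-1|=2 > 1)], height=2
  node 19: h_left=-1, h_right=2, diff=3 [FAIL (|-1-2|=3 > 1)], height=3
  node 17: h_left=-1, h_right=3, diff=4 [FAIL (|-1-3|=4 > 1)], height=4
  node 12: h_left=-1, h_right=4, diff=5 [FAIL (|-1-4|=5 > 1)], height=5
Node 20 violates the condition: |-1 - 1| = 2 > 1.
Result: Not balanced


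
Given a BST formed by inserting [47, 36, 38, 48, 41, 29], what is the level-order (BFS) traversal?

Tree insertion order: [47, 36, 38, 48, 41, 29]
Tree (level-order array): [47, 36, 48, 29, 38, None, None, None, None, None, 41]
BFS from the root, enqueuing left then right child of each popped node:
  queue [47] -> pop 47, enqueue [36, 48], visited so far: [47]
  queue [36, 48] -> pop 36, enqueue [29, 38], visited so far: [47, 36]
  queue [48, 29, 38] -> pop 48, enqueue [none], visited so far: [47, 36, 48]
  queue [29, 38] -> pop 29, enqueue [none], visited so far: [47, 36, 48, 29]
  queue [38] -> pop 38, enqueue [41], visited so far: [47, 36, 48, 29, 38]
  queue [41] -> pop 41, enqueue [none], visited so far: [47, 36, 48, 29, 38, 41]
Result: [47, 36, 48, 29, 38, 41]


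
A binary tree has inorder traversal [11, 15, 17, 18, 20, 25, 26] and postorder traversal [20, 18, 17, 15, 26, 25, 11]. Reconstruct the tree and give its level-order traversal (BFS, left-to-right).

Inorder:   [11, 15, 17, 18, 20, 25, 26]
Postorder: [20, 18, 17, 15, 26, 25, 11]
Algorithm: postorder visits root last, so walk postorder right-to-left;
each value is the root of the current inorder slice — split it at that
value, recurse on the right subtree first, then the left.
Recursive splits:
  root=11; inorder splits into left=[], right=[15, 17, 18, 20, 25, 26]
  root=25; inorder splits into left=[15, 17, 18, 20], right=[26]
  root=26; inorder splits into left=[], right=[]
  root=15; inorder splits into left=[], right=[17, 18, 20]
  root=17; inorder splits into left=[], right=[18, 20]
  root=18; inorder splits into left=[], right=[20]
  root=20; inorder splits into left=[], right=[]
Reconstructed level-order: [11, 25, 15, 26, 17, 18, 20]


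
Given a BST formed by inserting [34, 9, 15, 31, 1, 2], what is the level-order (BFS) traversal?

Tree insertion order: [34, 9, 15, 31, 1, 2]
Tree (level-order array): [34, 9, None, 1, 15, None, 2, None, 31]
BFS from the root, enqueuing left then right child of each popped node:
  queue [34] -> pop 34, enqueue [9], visited so far: [34]
  queue [9] -> pop 9, enqueue [1, 15], visited so far: [34, 9]
  queue [1, 15] -> pop 1, enqueue [2], visited so far: [34, 9, 1]
  queue [15, 2] -> pop 15, enqueue [31], visited so far: [34, 9, 1, 15]
  queue [2, 31] -> pop 2, enqueue [none], visited so far: [34, 9, 1, 15, 2]
  queue [31] -> pop 31, enqueue [none], visited so far: [34, 9, 1, 15, 2, 31]
Result: [34, 9, 1, 15, 2, 31]


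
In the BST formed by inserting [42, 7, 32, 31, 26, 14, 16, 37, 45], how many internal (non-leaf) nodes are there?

Tree built from: [42, 7, 32, 31, 26, 14, 16, 37, 45]
Tree (level-order array): [42, 7, 45, None, 32, None, None, 31, 37, 26, None, None, None, 14, None, None, 16]
Rule: An internal node has at least one child.
Per-node child counts:
  node 42: 2 child(ren)
  node 7: 1 child(ren)
  node 32: 2 child(ren)
  node 31: 1 child(ren)
  node 26: 1 child(ren)
  node 14: 1 child(ren)
  node 16: 0 child(ren)
  node 37: 0 child(ren)
  node 45: 0 child(ren)
Matching nodes: [42, 7, 32, 31, 26, 14]
Count of internal (non-leaf) nodes: 6


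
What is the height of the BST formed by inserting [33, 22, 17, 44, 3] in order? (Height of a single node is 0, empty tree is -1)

Insertion order: [33, 22, 17, 44, 3]
Tree (level-order array): [33, 22, 44, 17, None, None, None, 3]
Compute height bottom-up (empty subtree = -1):
  height(3) = 1 + max(-1, -1) = 0
  height(17) = 1 + max(0, -1) = 1
  height(22) = 1 + max(1, -1) = 2
  height(44) = 1 + max(-1, -1) = 0
  height(33) = 1 + max(2, 0) = 3
Height = 3


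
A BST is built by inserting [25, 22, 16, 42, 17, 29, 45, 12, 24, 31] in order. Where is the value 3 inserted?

Starting tree (level order): [25, 22, 42, 16, 24, 29, 45, 12, 17, None, None, None, 31]
Insertion path: 25 -> 22 -> 16 -> 12
Result: insert 3 as left child of 12
Final tree (level order): [25, 22, 42, 16, 24, 29, 45, 12, 17, None, None, None, 31, None, None, 3]


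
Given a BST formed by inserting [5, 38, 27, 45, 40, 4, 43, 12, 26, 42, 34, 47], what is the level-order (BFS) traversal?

Tree insertion order: [5, 38, 27, 45, 40, 4, 43, 12, 26, 42, 34, 47]
Tree (level-order array): [5, 4, 38, None, None, 27, 45, 12, 34, 40, 47, None, 26, None, None, None, 43, None, None, None, None, 42]
BFS from the root, enqueuing left then right child of each popped node:
  queue [5] -> pop 5, enqueue [4, 38], visited so far: [5]
  queue [4, 38] -> pop 4, enqueue [none], visited so far: [5, 4]
  queue [38] -> pop 38, enqueue [27, 45], visited so far: [5, 4, 38]
  queue [27, 45] -> pop 27, enqueue [12, 34], visited so far: [5, 4, 38, 27]
  queue [45, 12, 34] -> pop 45, enqueue [40, 47], visited so far: [5, 4, 38, 27, 45]
  queue [12, 34, 40, 47] -> pop 12, enqueue [26], visited so far: [5, 4, 38, 27, 45, 12]
  queue [34, 40, 47, 26] -> pop 34, enqueue [none], visited so far: [5, 4, 38, 27, 45, 12, 34]
  queue [40, 47, 26] -> pop 40, enqueue [43], visited so far: [5, 4, 38, 27, 45, 12, 34, 40]
  queue [47, 26, 43] -> pop 47, enqueue [none], visited so far: [5, 4, 38, 27, 45, 12, 34, 40, 47]
  queue [26, 43] -> pop 26, enqueue [none], visited so far: [5, 4, 38, 27, 45, 12, 34, 40, 47, 26]
  queue [43] -> pop 43, enqueue [42], visited so far: [5, 4, 38, 27, 45, 12, 34, 40, 47, 26, 43]
  queue [42] -> pop 42, enqueue [none], visited so far: [5, 4, 38, 27, 45, 12, 34, 40, 47, 26, 43, 42]
Result: [5, 4, 38, 27, 45, 12, 34, 40, 47, 26, 43, 42]


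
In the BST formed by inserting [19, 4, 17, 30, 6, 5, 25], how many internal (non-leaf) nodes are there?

Tree built from: [19, 4, 17, 30, 6, 5, 25]
Tree (level-order array): [19, 4, 30, None, 17, 25, None, 6, None, None, None, 5]
Rule: An internal node has at least one child.
Per-node child counts:
  node 19: 2 child(ren)
  node 4: 1 child(ren)
  node 17: 1 child(ren)
  node 6: 1 child(ren)
  node 5: 0 child(ren)
  node 30: 1 child(ren)
  node 25: 0 child(ren)
Matching nodes: [19, 4, 17, 6, 30]
Count of internal (non-leaf) nodes: 5


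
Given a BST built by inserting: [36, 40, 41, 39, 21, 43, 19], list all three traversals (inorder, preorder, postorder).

Tree insertion order: [36, 40, 41, 39, 21, 43, 19]
Tree (level-order array): [36, 21, 40, 19, None, 39, 41, None, None, None, None, None, 43]
Inorder (L, root, R): [19, 21, 36, 39, 40, 41, 43]
Preorder (root, L, R): [36, 21, 19, 40, 39, 41, 43]
Postorder (L, R, root): [19, 21, 39, 43, 41, 40, 36]


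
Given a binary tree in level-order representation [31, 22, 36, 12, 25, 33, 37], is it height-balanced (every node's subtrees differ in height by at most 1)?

Tree (level-order array): [31, 22, 36, 12, 25, 33, 37]
Definition: a tree is height-balanced if, at every node, |h(left) - h(right)| <= 1 (empty subtree has height -1).
Bottom-up per-node check:
  node 12: h_left=-1, h_right=-1, diff=0 [OK], height=0
  node 25: h_left=-1, h_right=-1, diff=0 [OK], height=0
  node 22: h_left=0, h_right=0, diff=0 [OK], height=1
  node 33: h_left=-1, h_right=-1, diff=0 [OK], height=0
  node 37: h_left=-1, h_right=-1, diff=0 [OK], height=0
  node 36: h_left=0, h_right=0, diff=0 [OK], height=1
  node 31: h_left=1, h_right=1, diff=0 [OK], height=2
All nodes satisfy the balance condition.
Result: Balanced


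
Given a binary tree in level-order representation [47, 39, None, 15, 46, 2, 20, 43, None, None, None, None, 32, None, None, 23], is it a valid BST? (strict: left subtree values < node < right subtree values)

Level-order array: [47, 39, None, 15, 46, 2, 20, 43, None, None, None, None, 32, None, None, 23]
Validate using subtree bounds (lo, hi): at each node, require lo < value < hi,
then recurse left with hi=value and right with lo=value.
Preorder trace (stopping at first violation):
  at node 47 with bounds (-inf, +inf): OK
  at node 39 with bounds (-inf, 47): OK
  at node 15 with bounds (-inf, 39): OK
  at node 2 with bounds (-inf, 15): OK
  at node 20 with bounds (15, 39): OK
  at node 32 with bounds (20, 39): OK
  at node 23 with bounds (20, 32): OK
  at node 46 with bounds (39, 47): OK
  at node 43 with bounds (39, 46): OK
No violation found at any node.
Result: Valid BST


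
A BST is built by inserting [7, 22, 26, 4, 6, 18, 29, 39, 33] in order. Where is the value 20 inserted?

Starting tree (level order): [7, 4, 22, None, 6, 18, 26, None, None, None, None, None, 29, None, 39, 33]
Insertion path: 7 -> 22 -> 18
Result: insert 20 as right child of 18
Final tree (level order): [7, 4, 22, None, 6, 18, 26, None, None, None, 20, None, 29, None, None, None, 39, 33]


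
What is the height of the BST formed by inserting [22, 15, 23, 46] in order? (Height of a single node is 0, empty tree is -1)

Insertion order: [22, 15, 23, 46]
Tree (level-order array): [22, 15, 23, None, None, None, 46]
Compute height bottom-up (empty subtree = -1):
  height(15) = 1 + max(-1, -1) = 0
  height(46) = 1 + max(-1, -1) = 0
  height(23) = 1 + max(-1, 0) = 1
  height(22) = 1 + max(0, 1) = 2
Height = 2


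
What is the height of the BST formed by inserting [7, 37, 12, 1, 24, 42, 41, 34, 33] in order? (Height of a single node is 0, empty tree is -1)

Insertion order: [7, 37, 12, 1, 24, 42, 41, 34, 33]
Tree (level-order array): [7, 1, 37, None, None, 12, 42, None, 24, 41, None, None, 34, None, None, 33]
Compute height bottom-up (empty subtree = -1):
  height(1) = 1 + max(-1, -1) = 0
  height(33) = 1 + max(-1, -1) = 0
  height(34) = 1 + max(0, -1) = 1
  height(24) = 1 + max(-1, 1) = 2
  height(12) = 1 + max(-1, 2) = 3
  height(41) = 1 + max(-1, -1) = 0
  height(42) = 1 + max(0, -1) = 1
  height(37) = 1 + max(3, 1) = 4
  height(7) = 1 + max(0, 4) = 5
Height = 5


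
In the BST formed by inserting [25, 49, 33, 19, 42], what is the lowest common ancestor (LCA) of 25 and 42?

Tree insertion order: [25, 49, 33, 19, 42]
Tree (level-order array): [25, 19, 49, None, None, 33, None, None, 42]
In a BST, the LCA of p=25, q=42 is the first node v on the
root-to-leaf path with p <= v <= q (go left if both < v, right if both > v).
Walk from root:
  at 25: 25 <= 25 <= 42, this is the LCA
LCA = 25


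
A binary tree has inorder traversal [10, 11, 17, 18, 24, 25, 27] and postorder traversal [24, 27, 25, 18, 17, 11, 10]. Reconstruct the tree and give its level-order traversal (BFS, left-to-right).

Inorder:   [10, 11, 17, 18, 24, 25, 27]
Postorder: [24, 27, 25, 18, 17, 11, 10]
Algorithm: postorder visits root last, so walk postorder right-to-left;
each value is the root of the current inorder slice — split it at that
value, recurse on the right subtree first, then the left.
Recursive splits:
  root=10; inorder splits into left=[], right=[11, 17, 18, 24, 25, 27]
  root=11; inorder splits into left=[], right=[17, 18, 24, 25, 27]
  root=17; inorder splits into left=[], right=[18, 24, 25, 27]
  root=18; inorder splits into left=[], right=[24, 25, 27]
  root=25; inorder splits into left=[24], right=[27]
  root=27; inorder splits into left=[], right=[]
  root=24; inorder splits into left=[], right=[]
Reconstructed level-order: [10, 11, 17, 18, 25, 24, 27]


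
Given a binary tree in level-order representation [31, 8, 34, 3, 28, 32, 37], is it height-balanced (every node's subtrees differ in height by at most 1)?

Tree (level-order array): [31, 8, 34, 3, 28, 32, 37]
Definition: a tree is height-balanced if, at every node, |h(left) - h(right)| <= 1 (empty subtree has height -1).
Bottom-up per-node check:
  node 3: h_left=-1, h_right=-1, diff=0 [OK], height=0
  node 28: h_left=-1, h_right=-1, diff=0 [OK], height=0
  node 8: h_left=0, h_right=0, diff=0 [OK], height=1
  node 32: h_left=-1, h_right=-1, diff=0 [OK], height=0
  node 37: h_left=-1, h_right=-1, diff=0 [OK], height=0
  node 34: h_left=0, h_right=0, diff=0 [OK], height=1
  node 31: h_left=1, h_right=1, diff=0 [OK], height=2
All nodes satisfy the balance condition.
Result: Balanced
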